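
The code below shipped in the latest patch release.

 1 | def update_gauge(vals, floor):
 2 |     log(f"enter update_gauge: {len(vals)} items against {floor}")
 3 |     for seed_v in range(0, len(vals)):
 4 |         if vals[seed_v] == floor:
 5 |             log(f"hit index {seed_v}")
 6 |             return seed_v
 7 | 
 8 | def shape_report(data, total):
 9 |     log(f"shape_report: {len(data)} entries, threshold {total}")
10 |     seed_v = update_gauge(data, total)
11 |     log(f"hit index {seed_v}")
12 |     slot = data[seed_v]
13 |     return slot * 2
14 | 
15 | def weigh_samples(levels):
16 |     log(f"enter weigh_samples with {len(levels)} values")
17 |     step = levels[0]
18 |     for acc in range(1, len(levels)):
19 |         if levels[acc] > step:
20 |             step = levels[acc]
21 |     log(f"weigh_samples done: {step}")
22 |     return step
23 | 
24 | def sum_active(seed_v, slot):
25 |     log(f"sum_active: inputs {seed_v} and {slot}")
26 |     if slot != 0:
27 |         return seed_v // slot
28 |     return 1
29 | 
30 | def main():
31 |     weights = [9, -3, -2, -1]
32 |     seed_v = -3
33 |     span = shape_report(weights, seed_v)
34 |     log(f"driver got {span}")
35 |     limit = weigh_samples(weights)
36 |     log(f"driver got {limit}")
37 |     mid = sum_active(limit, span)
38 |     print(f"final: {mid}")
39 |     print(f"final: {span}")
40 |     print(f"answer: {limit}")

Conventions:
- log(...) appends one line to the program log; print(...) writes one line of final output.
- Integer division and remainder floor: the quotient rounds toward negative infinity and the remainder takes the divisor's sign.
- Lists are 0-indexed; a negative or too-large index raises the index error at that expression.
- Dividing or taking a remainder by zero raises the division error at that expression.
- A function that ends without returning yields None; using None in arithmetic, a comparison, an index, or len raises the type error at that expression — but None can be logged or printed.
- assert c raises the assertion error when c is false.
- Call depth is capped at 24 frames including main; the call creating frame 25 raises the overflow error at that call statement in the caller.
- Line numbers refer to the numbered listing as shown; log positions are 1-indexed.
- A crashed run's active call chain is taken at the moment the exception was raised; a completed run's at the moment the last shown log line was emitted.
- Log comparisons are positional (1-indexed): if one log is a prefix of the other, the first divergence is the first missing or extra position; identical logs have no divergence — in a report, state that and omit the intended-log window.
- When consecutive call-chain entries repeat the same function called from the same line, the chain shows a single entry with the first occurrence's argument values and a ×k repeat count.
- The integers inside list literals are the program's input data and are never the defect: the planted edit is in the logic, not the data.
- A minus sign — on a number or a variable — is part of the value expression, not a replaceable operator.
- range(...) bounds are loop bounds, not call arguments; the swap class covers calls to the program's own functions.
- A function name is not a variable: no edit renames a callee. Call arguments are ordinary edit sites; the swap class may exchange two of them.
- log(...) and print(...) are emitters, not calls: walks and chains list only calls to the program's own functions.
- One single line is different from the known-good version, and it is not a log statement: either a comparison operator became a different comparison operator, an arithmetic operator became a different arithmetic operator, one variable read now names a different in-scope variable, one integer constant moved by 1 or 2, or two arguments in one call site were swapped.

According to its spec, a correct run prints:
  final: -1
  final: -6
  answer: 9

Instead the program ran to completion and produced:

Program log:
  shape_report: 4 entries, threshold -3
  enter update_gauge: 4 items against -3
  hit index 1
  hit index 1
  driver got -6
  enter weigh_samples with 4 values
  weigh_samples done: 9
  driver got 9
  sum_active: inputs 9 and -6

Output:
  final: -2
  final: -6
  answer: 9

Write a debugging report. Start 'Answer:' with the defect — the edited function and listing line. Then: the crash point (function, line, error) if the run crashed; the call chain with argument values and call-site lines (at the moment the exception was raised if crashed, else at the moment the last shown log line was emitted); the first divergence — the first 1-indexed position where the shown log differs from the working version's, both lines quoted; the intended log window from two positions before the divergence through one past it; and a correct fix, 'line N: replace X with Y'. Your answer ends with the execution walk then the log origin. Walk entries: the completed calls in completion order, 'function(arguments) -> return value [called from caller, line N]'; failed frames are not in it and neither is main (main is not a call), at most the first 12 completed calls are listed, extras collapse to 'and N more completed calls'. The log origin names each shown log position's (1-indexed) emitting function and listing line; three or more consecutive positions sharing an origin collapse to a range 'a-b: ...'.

Answer: the defect is in main at line 37.
Key fact: The earliest visible damage is log position 9 — 'sum_active: inputs 9 and -6' rather than the intended 'sum_active: inputs -6 and 9'.
Call chain: main -> sum_active(9, -6) (called at line 37).
First divergence: at position 9 the run shows 'sum_active: inputs 9 and -6' where the working version logs 'sum_active: inputs -6 and 9'.
Intended log window:
  7: weigh_samples done: 9
  8: driver got 9
  9: sum_active: inputs -6 and 9
Execution walk:
  update_gauge([9, -3, -2, -1], -3) -> 1  [called from shape_report, line 10]
  shape_report([9, -3, -2, -1], -3) -> -6  [called from main, line 33]
  weigh_samples([9, -3, -2, -1]) -> 9  [called from main, line 35]
  sum_active(9, -6) -> -2  [called from main, line 37]
Log origin:
  1: emitted by shape_report (line 9)
  2: emitted by update_gauge (line 2)
  3: emitted by update_gauge (line 5)
  4: emitted by shape_report (line 11)
  5: emitted by main (line 34)
  6: emitted by weigh_samples (line 16)
  7: emitted by weigh_samples (line 21)
  8: emitted by main (line 36)
  9: emitted by sum_active (line 25)
A correct fix: line 37: replace `sum_active(limit, span)` with `sum_active(span, limit)`.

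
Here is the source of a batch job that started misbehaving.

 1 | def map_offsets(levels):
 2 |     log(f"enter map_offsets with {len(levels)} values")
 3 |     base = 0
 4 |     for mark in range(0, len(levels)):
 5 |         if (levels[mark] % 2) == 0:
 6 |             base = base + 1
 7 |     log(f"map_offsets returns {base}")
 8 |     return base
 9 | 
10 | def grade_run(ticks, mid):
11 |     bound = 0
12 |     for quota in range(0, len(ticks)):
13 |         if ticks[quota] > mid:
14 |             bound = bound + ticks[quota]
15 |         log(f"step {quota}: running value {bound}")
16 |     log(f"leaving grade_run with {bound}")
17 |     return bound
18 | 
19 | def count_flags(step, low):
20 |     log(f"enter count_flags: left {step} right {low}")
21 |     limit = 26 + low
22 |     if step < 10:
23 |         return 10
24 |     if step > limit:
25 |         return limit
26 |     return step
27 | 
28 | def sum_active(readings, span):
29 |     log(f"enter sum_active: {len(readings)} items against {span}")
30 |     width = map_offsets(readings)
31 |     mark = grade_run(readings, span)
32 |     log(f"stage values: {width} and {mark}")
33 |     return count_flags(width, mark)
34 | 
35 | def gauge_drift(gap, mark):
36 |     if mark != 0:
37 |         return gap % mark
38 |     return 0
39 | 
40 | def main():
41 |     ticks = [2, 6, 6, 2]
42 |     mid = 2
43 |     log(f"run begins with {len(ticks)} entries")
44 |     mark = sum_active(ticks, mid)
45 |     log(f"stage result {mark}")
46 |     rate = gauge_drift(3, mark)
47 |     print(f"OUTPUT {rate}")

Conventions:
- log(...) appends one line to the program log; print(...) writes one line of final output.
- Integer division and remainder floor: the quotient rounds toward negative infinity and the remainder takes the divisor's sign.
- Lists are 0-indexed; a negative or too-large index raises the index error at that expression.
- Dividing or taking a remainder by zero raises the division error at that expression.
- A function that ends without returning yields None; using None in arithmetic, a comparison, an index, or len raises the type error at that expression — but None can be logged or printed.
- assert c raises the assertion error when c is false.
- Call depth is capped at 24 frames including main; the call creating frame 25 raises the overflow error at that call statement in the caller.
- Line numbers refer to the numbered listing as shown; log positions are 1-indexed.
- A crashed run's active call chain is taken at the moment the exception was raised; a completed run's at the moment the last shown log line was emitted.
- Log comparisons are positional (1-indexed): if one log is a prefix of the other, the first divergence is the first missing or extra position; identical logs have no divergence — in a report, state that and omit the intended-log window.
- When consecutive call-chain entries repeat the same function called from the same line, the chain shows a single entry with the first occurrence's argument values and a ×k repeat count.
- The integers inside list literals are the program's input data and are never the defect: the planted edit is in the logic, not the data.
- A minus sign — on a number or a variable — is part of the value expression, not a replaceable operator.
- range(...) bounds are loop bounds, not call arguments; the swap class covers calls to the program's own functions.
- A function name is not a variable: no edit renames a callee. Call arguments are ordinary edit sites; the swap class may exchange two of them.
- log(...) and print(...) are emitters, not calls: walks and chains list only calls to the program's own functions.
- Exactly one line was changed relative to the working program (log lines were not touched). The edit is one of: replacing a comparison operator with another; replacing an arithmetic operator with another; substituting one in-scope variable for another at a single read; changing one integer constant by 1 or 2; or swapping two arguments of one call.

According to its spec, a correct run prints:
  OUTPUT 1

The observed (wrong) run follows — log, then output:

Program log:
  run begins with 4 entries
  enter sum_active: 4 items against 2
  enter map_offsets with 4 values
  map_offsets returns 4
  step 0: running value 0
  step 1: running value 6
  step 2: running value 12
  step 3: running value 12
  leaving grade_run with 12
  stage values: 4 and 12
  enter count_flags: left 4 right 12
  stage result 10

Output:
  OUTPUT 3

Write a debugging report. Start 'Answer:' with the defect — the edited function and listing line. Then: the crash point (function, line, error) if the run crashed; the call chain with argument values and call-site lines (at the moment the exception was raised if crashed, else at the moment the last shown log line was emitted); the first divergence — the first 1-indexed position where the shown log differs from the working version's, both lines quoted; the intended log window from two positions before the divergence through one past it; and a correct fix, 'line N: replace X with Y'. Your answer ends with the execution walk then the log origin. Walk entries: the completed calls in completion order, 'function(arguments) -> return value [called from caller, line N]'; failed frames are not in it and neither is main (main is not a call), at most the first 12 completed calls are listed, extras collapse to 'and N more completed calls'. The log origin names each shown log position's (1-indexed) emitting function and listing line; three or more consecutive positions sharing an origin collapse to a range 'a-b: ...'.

Answer: the defect is in main at line 46.
The tell: No log line changed; the fault shows up purely in the output.
Call chain: main.
First divergence: none — the logs agree in full.
Execution walk:
  map_offsets([2, 6, 6, 2]) -> 4  [called from sum_active, line 30]
  grade_run([2, 6, 6, 2], 2) -> 12  [called from sum_active, line 31]
  count_flags(4, 12) -> 10  [called from sum_active, line 33]
  sum_active([2, 6, 6, 2], 2) -> 10  [called from main, line 44]
  gauge_drift(3, 10) -> 3  [called from main, line 46]
Log origins:
  1: logged in main at line 43
  2: logged in sum_active at line 29
  3: logged in map_offsets at line 2
  4: logged in map_offsets at line 7
  5-8: logged in grade_run at line 15
  9: logged in grade_run at line 16
  10: logged in sum_active at line 32
  11: logged in count_flags at line 20
  12: logged in main at line 45
A correct fix: line 46: replace `gauge_drift(3, mark)` with `gauge_drift(mark, 3)`.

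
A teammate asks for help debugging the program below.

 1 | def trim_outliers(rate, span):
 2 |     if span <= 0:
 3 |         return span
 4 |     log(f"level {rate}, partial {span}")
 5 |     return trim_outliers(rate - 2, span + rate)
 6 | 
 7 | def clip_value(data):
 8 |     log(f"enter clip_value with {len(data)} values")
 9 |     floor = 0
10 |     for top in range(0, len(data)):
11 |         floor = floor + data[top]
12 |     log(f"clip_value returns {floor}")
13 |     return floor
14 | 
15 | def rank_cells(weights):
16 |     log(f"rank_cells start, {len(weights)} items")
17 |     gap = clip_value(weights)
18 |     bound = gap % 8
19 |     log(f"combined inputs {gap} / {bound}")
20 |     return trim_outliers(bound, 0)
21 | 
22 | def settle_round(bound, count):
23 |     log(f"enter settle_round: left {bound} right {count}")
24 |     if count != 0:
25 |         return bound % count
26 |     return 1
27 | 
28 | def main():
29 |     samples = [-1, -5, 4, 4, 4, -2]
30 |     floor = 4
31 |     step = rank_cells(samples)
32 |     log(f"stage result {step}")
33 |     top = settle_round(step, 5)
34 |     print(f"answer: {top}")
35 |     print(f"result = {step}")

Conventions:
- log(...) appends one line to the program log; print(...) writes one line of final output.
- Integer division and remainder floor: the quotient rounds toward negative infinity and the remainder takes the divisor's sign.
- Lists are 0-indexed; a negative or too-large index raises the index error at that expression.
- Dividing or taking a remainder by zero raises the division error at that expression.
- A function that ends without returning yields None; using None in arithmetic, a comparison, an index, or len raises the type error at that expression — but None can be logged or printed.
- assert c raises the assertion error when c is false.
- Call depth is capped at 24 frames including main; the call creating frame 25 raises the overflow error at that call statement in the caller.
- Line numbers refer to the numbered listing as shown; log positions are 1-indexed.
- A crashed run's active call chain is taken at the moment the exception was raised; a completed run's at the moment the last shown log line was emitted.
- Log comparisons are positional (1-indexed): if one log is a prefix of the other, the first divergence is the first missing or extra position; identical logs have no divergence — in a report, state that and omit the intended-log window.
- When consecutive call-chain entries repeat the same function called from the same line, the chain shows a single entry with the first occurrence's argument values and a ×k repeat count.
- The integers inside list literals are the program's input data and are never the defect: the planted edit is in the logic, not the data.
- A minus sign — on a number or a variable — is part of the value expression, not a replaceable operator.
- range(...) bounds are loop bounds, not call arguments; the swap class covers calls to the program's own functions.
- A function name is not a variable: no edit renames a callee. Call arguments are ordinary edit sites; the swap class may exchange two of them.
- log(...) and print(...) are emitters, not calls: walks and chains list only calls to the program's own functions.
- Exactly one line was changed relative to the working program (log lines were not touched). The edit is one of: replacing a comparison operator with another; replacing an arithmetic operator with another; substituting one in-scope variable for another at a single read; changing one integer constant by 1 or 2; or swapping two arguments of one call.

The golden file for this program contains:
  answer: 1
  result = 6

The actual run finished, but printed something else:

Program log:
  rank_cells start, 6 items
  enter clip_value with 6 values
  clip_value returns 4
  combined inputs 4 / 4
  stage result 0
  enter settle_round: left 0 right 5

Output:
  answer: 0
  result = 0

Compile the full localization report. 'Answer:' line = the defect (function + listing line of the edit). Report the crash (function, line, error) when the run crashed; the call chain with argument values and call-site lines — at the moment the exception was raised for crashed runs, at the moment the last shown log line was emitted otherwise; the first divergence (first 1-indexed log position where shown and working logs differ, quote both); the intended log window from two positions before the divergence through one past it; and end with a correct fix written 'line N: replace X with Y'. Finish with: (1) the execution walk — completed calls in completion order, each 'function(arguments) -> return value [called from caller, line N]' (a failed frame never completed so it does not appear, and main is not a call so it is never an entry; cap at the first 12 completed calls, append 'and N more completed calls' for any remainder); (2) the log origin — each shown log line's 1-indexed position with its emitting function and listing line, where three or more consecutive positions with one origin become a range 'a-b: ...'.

Answer: the defect is in trim_outliers at line 2.
Core observation: The log first diverges at position 5: the faulty run prints 'stage result 0' where the working version prints 'level 4, partial 0'.
Call chain: main -> settle_round(0, 5) (called at line 33).
First divergence: at position 5 the run shows 'stage result 0' where the working version logs 'level 4, partial 0'.
Intended log window:
  3: clip_value returns 4
  4: combined inputs 4 / 4
  5: level 4, partial 0
  6: level 2, partial 4
Execution walk:
  clip_value([-1, -5, 4, 4, 4, -2]) -> 4  [called from rank_cells, line 17]
  trim_outliers(4, 0) -> 0  [called from rank_cells, line 20]
  rank_cells([-1, -5, 4, 4, 4, -2]) -> 0  [called from main, line 31]
  settle_round(0, 5) -> 0  [called from main, line 33]
Log origins:
  1: from rank_cells, line 16
  2: from clip_value, line 8
  3: from clip_value, line 12
  4: from rank_cells, line 19
  5: from main, line 32
  6: from settle_round, line 23
A correct fix: line 2: replace `span` with `rate`.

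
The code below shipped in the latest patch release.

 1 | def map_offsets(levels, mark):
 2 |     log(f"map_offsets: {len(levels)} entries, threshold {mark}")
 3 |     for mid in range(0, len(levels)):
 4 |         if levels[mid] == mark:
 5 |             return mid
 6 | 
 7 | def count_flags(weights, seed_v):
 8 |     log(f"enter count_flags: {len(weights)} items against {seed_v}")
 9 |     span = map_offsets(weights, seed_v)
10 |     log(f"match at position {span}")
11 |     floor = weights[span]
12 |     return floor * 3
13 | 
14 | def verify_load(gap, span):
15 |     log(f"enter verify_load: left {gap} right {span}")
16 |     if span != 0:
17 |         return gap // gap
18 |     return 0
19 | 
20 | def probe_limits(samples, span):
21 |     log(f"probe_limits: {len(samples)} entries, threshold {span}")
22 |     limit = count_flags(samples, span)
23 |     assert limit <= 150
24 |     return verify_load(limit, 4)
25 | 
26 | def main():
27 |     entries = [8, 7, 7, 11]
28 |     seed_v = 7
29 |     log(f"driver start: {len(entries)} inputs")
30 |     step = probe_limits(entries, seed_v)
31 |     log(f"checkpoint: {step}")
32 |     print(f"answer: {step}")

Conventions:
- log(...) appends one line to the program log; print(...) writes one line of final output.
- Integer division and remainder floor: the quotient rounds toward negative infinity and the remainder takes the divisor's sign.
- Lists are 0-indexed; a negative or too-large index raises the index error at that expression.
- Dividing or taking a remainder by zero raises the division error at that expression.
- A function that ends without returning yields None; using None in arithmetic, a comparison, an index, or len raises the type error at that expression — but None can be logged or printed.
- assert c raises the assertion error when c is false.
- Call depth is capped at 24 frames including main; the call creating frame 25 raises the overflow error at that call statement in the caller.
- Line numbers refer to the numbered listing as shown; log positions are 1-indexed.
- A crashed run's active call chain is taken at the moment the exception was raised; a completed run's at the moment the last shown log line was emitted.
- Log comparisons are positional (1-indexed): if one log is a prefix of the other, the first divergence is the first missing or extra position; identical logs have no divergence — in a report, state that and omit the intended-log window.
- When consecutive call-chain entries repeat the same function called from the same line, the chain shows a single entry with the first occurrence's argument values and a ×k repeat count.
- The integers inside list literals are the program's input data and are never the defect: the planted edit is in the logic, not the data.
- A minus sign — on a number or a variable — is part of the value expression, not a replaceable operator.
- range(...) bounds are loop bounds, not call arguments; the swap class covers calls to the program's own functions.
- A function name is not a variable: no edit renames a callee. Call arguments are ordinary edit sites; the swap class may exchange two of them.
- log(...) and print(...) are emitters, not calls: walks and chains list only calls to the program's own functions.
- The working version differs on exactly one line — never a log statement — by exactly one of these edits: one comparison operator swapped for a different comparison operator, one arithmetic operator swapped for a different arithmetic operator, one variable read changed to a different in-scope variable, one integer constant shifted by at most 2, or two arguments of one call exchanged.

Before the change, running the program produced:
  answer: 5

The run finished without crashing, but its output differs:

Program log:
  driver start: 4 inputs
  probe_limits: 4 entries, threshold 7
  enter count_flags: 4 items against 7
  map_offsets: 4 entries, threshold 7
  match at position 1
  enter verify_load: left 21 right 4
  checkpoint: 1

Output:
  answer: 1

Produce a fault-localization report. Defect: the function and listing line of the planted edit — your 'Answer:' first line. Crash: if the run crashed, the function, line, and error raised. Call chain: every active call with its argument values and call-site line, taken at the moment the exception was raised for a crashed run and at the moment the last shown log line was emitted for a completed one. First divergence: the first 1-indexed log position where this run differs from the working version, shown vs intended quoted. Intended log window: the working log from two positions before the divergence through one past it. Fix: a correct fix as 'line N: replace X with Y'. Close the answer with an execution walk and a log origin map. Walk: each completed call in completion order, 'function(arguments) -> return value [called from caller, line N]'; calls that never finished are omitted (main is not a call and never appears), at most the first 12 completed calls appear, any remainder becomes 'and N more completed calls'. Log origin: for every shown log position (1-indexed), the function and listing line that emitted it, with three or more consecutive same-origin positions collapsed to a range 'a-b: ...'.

Answer: the defect is in verify_load at line 17.
Key observation: The log first diverges at position 7: the faulty run prints 'checkpoint: 1' where the working version prints 'checkpoint: 5'.
Call chain: main.
First divergence: position 7; shown 'checkpoint: 1' vs intended 'checkpoint: 5'.
Intended log window:
  5: match at position 1
  6: enter verify_load: left 21 right 4
  7: checkpoint: 5
Execution walk:
  map_offsets([8, 7, 7, 11], 7) -> 1  [called from count_flags, line 9]
  count_flags([8, 7, 7, 11], 7) -> 21  [called from probe_limits, line 22]
  verify_load(21, 4) -> 1  [called from probe_limits, line 24]
  probe_limits([8, 7, 7, 11], 7) -> 1  [called from main, line 30]
Origin of each log line:
  1 — main, line 29
  2 — probe_limits, line 21
  3 — count_flags, line 8
  4 — map_offsets, line 2
  5 — count_flags, line 10
  6 — verify_load, line 15
  7 — main, line 31
A correct fix: line 17: replace `gap // gap` with `gap // span`.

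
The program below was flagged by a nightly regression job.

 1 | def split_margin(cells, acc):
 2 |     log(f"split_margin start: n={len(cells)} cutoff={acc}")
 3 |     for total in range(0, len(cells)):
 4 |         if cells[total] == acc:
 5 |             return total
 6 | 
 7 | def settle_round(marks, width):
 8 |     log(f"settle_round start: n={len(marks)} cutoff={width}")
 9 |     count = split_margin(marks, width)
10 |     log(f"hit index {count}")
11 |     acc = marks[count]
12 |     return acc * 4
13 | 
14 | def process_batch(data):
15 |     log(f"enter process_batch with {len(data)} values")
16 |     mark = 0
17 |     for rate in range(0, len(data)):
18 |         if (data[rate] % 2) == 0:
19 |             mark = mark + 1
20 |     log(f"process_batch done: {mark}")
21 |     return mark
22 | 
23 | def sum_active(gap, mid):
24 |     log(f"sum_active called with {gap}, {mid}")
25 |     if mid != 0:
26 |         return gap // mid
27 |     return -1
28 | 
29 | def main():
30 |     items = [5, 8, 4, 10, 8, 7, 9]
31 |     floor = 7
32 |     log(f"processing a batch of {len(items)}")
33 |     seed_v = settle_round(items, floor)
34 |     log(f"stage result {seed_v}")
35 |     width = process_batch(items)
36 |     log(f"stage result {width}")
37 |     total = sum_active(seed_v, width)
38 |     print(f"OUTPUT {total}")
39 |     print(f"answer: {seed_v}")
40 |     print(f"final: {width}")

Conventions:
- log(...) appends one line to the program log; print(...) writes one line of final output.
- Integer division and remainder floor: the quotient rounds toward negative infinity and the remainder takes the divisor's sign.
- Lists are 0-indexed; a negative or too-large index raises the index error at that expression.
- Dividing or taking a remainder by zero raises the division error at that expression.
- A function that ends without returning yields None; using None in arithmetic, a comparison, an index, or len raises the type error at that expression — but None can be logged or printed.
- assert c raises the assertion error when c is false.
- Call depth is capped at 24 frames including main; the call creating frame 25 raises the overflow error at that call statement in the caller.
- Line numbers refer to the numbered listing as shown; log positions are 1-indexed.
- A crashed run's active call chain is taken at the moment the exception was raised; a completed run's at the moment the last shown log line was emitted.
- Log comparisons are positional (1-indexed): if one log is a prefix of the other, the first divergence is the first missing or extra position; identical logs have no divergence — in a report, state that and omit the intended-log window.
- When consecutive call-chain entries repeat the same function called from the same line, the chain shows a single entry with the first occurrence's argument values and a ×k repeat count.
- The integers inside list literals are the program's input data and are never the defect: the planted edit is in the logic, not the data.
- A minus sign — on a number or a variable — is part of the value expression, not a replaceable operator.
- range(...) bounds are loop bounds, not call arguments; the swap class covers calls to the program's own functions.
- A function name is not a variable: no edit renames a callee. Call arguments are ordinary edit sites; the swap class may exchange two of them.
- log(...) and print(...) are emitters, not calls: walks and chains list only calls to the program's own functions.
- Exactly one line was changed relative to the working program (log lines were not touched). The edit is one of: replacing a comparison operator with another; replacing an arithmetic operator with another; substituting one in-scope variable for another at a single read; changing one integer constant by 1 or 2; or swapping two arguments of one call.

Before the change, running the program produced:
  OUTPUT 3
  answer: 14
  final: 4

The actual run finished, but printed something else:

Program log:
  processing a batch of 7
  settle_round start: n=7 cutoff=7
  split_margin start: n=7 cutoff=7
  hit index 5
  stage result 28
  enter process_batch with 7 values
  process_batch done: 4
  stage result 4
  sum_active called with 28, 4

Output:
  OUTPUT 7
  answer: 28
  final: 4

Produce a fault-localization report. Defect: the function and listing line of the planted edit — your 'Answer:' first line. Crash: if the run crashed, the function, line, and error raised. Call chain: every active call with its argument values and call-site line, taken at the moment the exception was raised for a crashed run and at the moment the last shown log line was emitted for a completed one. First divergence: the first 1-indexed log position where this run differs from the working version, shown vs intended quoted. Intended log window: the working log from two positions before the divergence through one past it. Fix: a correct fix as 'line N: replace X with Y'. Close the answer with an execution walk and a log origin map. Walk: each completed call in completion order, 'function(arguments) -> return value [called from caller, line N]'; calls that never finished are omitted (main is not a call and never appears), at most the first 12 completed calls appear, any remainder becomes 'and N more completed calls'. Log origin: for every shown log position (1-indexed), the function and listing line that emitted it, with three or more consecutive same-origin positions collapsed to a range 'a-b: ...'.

Answer: the defect is in settle_round at line 12.
Core observation: Position 5 is the first bad log line: 'stage result 28' should read 'stage result 14'.
Call chain: main -> sum_active(28, 4) (called at line 37).
First divergence: position 5; shown 'stage result 28' vs intended 'stage result 14'.
Intended log window:
  3: split_margin start: n=7 cutoff=7
  4: hit index 5
  5: stage result 14
  6: enter process_batch with 7 values
Execution walk:
  split_margin([5, 8, 4, 10, 8, 7, 9], 7) -> 5  [called from settle_round, line 9]
  settle_round([5, 8, 4, 10, 8, 7, 9], 7) -> 28  [called from main, line 33]
  process_batch([5, 8, 4, 10, 8, 7, 9]) -> 4  [called from main, line 35]
  sum_active(28, 4) -> 7  [called from main, line 37]
Log origins:
  1: from main, line 32
  2: from settle_round, line 8
  3: from split_margin, line 2
  4: from settle_round, line 10
  5: from main, line 34
  6: from process_batch, line 15
  7: from process_batch, line 20
  8: from main, line 36
  9: from sum_active, line 24
A correct fix: line 12: replace `4` with `2`.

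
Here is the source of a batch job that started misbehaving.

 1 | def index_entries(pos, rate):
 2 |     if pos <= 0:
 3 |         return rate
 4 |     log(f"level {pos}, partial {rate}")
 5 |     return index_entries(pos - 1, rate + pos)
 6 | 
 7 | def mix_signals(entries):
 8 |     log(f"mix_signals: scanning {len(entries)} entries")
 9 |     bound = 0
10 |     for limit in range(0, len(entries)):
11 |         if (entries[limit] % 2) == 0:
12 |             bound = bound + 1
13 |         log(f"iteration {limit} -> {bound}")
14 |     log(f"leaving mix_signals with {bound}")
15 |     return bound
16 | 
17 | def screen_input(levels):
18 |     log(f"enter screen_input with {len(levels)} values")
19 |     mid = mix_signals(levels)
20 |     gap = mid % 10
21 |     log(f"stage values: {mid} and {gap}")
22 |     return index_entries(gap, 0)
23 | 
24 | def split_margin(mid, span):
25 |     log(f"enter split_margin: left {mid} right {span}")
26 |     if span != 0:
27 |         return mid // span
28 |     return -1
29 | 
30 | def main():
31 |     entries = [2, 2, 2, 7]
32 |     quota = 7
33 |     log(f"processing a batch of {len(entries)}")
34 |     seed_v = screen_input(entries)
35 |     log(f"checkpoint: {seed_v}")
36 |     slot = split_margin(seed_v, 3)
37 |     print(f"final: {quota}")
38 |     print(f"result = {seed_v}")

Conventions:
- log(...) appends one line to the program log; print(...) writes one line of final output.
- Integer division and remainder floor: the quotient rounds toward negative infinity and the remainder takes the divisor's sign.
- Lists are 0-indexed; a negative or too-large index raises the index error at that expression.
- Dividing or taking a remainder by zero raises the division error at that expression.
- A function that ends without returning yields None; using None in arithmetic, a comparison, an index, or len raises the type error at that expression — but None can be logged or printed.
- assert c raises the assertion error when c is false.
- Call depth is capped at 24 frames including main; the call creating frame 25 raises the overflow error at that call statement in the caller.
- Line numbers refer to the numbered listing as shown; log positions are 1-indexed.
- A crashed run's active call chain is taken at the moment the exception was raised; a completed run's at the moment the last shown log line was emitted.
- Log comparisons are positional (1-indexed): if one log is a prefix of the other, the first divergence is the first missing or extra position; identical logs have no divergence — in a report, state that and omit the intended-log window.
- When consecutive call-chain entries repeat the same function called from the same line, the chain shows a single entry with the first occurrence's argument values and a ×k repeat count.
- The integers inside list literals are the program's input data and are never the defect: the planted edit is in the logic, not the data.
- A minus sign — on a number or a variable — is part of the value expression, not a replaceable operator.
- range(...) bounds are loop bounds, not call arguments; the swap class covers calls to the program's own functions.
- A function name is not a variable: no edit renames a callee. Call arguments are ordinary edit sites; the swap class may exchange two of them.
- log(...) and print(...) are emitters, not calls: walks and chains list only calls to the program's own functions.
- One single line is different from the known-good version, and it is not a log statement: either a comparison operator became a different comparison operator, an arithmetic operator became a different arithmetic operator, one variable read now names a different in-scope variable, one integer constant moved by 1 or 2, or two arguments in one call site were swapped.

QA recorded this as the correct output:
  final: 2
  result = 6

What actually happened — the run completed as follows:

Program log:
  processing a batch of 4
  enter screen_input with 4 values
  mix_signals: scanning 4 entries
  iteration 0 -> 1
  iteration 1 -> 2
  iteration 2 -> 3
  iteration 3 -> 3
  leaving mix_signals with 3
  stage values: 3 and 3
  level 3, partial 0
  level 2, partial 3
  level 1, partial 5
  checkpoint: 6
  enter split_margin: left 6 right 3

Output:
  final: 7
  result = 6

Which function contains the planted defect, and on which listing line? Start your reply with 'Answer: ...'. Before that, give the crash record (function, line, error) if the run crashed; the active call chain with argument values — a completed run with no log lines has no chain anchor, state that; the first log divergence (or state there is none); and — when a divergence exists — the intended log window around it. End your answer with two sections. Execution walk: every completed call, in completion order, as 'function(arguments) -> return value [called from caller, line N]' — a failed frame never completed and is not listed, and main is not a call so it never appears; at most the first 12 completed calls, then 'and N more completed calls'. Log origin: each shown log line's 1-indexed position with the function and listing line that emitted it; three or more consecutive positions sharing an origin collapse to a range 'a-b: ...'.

Answer: the defect is in main at line 37.
Key fact: Nothing in the log betrays the bug — only the output does.
Call chain: main -> split_margin(6, 3) (called at line 36).
First divergence: none — the logs agree in full.
Execution walk:
  mix_signals([2, 2, 2, 7]) -> 3  [called from screen_input, line 19]
  index_entries(0, 6) -> 6  [called from index_entries, line 5]
  index_entries(1, 5) -> 6  [called from index_entries, line 5]
  index_entries(2, 3) -> 6  [called from index_entries, line 5]
  index_entries(3, 0) -> 6  [called from screen_input, line 22]
  screen_input([2, 2, 2, 7]) -> 6  [called from main, line 34]
  split_margin(6, 3) -> 2  [called from main, line 36]
Origin of each log line:
  1: logged in main at line 33
  2: logged in screen_input at line 18
  3: logged in mix_signals at line 8
  4-7: logged in mix_signals at line 13
  8: logged in mix_signals at line 14
  9: logged in screen_input at line 21
  10-12: logged in index_entries at line 4
  13: logged in main at line 35
  14: logged in split_margin at line 25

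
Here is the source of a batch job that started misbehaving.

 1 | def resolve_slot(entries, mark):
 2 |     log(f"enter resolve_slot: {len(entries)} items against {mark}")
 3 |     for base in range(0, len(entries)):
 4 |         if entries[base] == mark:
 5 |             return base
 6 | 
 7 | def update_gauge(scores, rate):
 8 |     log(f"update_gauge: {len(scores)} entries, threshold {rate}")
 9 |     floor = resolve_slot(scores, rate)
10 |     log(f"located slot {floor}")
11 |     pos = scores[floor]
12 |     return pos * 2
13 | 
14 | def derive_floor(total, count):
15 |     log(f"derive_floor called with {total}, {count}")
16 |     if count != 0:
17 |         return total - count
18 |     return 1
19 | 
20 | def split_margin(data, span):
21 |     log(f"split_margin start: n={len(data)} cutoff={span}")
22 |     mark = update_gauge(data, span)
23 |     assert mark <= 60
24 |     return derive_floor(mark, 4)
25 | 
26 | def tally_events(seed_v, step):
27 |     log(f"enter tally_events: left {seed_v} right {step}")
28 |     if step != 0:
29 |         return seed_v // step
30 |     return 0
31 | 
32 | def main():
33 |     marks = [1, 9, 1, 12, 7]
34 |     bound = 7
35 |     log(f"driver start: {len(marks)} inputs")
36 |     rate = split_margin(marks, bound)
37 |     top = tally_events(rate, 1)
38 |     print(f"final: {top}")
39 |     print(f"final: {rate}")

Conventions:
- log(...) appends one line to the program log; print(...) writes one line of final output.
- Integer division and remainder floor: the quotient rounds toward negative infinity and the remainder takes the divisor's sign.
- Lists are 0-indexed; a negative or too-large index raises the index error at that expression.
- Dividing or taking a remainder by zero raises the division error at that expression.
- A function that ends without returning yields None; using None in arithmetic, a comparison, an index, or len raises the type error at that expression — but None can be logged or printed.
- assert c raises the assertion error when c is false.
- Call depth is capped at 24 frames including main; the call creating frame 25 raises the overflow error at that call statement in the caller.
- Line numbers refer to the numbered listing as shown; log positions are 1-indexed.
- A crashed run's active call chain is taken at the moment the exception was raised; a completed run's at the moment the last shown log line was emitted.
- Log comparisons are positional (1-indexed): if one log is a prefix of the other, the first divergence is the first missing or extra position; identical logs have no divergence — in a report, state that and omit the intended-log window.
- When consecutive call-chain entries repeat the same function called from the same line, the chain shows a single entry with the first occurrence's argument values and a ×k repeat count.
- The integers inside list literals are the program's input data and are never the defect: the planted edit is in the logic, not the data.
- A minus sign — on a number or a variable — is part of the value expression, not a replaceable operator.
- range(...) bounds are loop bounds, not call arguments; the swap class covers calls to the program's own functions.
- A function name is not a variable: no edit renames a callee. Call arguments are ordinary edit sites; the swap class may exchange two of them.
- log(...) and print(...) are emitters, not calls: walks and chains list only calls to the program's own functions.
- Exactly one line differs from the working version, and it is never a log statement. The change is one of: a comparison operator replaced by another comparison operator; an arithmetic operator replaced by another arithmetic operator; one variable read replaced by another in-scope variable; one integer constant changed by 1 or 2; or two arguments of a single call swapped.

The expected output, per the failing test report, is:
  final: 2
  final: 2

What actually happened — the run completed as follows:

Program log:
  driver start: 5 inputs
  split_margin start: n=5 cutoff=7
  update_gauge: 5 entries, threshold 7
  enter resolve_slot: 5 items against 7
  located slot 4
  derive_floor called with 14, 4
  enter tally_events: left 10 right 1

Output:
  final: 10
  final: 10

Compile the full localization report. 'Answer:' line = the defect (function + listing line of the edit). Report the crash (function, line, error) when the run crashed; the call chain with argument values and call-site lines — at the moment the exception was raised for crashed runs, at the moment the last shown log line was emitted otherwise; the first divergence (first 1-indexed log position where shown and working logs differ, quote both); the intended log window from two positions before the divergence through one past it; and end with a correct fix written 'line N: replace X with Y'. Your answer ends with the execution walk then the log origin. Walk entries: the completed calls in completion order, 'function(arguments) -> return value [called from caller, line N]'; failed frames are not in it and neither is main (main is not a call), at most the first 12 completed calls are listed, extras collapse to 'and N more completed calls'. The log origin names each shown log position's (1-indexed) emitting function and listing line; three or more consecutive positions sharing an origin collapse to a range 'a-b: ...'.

Answer: the defect is in derive_floor at line 17.
Key fact: The earliest visible damage is log position 7 — 'enter tally_events: left 10 right 1' rather than the intended 'enter tally_events: left 2 right 1'.
Call chain: main -> tally_events(10, 1) (called at line 37).
First divergence: at position 7 the run shows 'enter tally_events: left 10 right 1' where the working version logs 'enter tally_events: left 2 right 1'.
Intended log window:
  5: located slot 4
  6: derive_floor called with 14, 4
  7: enter tally_events: left 2 right 1
Execution walk:
  resolve_slot([1, 9, 1, 12, 7], 7) -> 4  [called from update_gauge, line 9]
  update_gauge([1, 9, 1, 12, 7], 7) -> 14  [called from split_margin, line 22]
  derive_floor(14, 4) -> 10  [called from split_margin, line 24]
  split_margin([1, 9, 1, 12, 7], 7) -> 10  [called from main, line 36]
  tally_events(10, 1) -> 10  [called from main, line 37]
Log origins:
  1: from main, line 35
  2: from split_margin, line 21
  3: from update_gauge, line 8
  4: from resolve_slot, line 2
  5: from update_gauge, line 10
  6: from derive_floor, line 15
  7: from tally_events, line 27
A correct fix: line 17: replace `-` with `%`.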